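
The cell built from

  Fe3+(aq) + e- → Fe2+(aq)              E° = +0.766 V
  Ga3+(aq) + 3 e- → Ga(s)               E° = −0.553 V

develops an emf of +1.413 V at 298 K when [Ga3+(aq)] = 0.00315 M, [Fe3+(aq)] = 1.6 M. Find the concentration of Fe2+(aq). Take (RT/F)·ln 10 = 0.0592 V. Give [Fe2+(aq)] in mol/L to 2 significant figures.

Fe³⁺/Fe²⁺ is the cathode (higher E°); E°cell = +0.766 − (−0.553) = +1.319 V with n = 3.
From the Nernst equation, log Q = n(E° − E)/0.0592 = 3·(+1.319 − (+1.413))/0.0592 = −4.764.
Balancing electrons gives 3 Fe3+(aq) + Ga(s) → 3 Fe2+(aq) + Ga3+(aq); thus Q = ([Fe2+(aq)]^3·[Ga3+(aq)]) / [Fe3+(aq)]^3.
Isolating [Fe2+(aq)] in Q = 10^{−4.764} yields log [Fe2+(aq)] = −0.550, i.e. 0.28 M.

0.28 M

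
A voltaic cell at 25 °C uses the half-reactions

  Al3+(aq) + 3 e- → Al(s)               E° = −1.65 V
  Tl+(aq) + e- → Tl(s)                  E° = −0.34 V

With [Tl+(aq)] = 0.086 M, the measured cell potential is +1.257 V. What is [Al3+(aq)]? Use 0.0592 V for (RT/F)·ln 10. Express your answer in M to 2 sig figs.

With Tl⁺/Tl at the cathode and Al³⁺/Al at the anode, E°cell = −0.34 − (−1.65) = +1.31 V (n = 3).
Rearranging E = E° − (0.0592/n)·log Q gives log Q = 3(+1.31 − (+1.257))/0.0592 = 2.686.
For 3 Tl+(aq) + Al(s) → 3 Tl(s) + Al3+(aq), the reaction quotient is Q = [Al3+(aq)] / [Tl+(aq)]^3.
Isolating [Al3+(aq)] in Q = 10^{2.686} yields log [Al3+(aq)] = −0.511, i.e. 0.31 M.

0.31 M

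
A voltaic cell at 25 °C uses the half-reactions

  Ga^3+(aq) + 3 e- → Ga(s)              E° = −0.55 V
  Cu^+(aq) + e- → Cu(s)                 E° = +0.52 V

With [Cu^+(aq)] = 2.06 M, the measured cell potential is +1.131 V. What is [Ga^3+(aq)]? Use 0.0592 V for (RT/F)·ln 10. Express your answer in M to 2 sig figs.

0.0071 M

Cu⁺/Cu is the cathode (higher E°); E°cell = +0.52 − (−0.55) = +1.07 V with n = 3.
Since E = E° − (0.0592/n)·log Q, log Q = n(E° − E)/0.0592 = −3.091.
Balancing electrons gives 3 Cu^+(aq) + Ga(s) → 3 Cu(s) + Ga^3+(aq); thus Q = [Ga^3+(aq)] / [Cu^+(aq)]^3.
Solving for the unknown gives log [Ga^3+(aq)] = −2.149, so [Ga^3+(aq)] ≈ 0.0071 M.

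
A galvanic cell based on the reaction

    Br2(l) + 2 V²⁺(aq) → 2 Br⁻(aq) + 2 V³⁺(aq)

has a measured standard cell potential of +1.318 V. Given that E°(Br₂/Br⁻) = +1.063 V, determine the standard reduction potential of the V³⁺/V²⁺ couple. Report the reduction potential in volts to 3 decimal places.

−0.255 V

In the reaction as written the Br₂/Br⁻ couple is reduced (cathode) and V³⁺/V²⁺ is oxidized (anode), so E°cell = E°(Br₂/Br⁻) − E°(V³⁺/V²⁺).
E°(V³⁺/V²⁺) = E°(cathode) − E°cell = +1.063 − (+1.318) = −0.255 V.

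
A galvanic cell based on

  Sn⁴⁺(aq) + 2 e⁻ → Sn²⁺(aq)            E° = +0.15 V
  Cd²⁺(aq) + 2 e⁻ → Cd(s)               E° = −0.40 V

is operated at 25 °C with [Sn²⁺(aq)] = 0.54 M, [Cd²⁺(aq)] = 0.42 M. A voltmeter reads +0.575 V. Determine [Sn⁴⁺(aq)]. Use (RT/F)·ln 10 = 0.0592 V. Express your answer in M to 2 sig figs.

With Sn⁴⁺/Sn²⁺ at the cathode and Cd²⁺/Cd at the anode, E°cell = +0.15 − (−0.40) = +0.55 V (n = 2).
Since E = E° − (0.0592/n)·log Q, log Q = n(E° − E)/0.0592 = −0.845.
The balanced reaction is Sn⁴⁺(aq) + Cd(s) → Sn²⁺(aq) + Cd²⁺(aq), so Q = ([Sn²⁺(aq)]·[Cd²⁺(aq)]) / [Sn⁴⁺(aq)].
Isolating [Sn⁴⁺(aq)] in Q = 10^{−0.845} yields log [Sn⁴⁺(aq)] = 0.201, i.e. 1.6 M.

1.6 M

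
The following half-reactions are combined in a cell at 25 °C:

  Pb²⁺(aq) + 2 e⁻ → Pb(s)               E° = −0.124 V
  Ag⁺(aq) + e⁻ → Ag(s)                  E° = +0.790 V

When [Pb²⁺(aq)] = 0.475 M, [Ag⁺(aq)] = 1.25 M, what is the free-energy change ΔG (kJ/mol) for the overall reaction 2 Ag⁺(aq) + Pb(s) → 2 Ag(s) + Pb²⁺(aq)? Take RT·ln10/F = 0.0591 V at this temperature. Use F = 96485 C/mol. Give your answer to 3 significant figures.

The standard cell potential is +0.790 − (−0.124) = +0.914 V, with n = 2 electrons in the balanced equation.
Q = [Pb²⁺(aq)] / [Ag⁺(aq)]^2 = 0.304, so log Q = −0.517 and E = +0.914 − (0.0591/2)(−0.517) = +0.9293 V.
Then ΔG = −nFE = −2 × 96485 × +0.9293 J/mol = −179 kJ/mol.

−179 kJ/mol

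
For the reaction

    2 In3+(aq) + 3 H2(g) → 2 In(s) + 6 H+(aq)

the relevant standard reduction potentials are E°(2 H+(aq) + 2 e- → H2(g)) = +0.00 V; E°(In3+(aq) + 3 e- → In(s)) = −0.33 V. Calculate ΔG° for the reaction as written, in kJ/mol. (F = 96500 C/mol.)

+191 kJ/mol

In the reaction as written In3+(aq) is reduced, so the In³⁺/In couple is the cathode and 2H⁺/H₂ is the anode.
E°cell = −0.33 − (+0.00) = −0.33 V; balancing electrons gives n = 6.
ΔG° = −nFE°cell = −(6)(96500)(−0.33) J/mol = +191 kJ/mol.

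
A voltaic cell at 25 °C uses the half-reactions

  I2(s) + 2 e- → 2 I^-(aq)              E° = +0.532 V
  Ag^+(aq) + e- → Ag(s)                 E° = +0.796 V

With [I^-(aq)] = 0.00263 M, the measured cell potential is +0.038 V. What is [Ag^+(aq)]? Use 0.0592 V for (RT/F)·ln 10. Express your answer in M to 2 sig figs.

0.058 M

The Ag⁺/Ag couple has the larger reduction potential, so it is the cathode: E°cell = +0.796 − (+0.532) = +0.264 V and n = 2.
From the Nernst equation, log Q = n(E° − E)/0.0592 = 2·(+0.264 − (+0.038))/0.0592 = 7.635.
Balancing electrons gives 2 Ag^+(aq) + 2 I^-(aq) → 2 Ag(s) + I2(s); thus Q = 1 / ([Ag^+(aq)]^2·[I^-(aq)]^2).
Solving for the unknown gives log [Ag^+(aq)] = −1.237, so [Ag^+(aq)] ≈ 0.058 M.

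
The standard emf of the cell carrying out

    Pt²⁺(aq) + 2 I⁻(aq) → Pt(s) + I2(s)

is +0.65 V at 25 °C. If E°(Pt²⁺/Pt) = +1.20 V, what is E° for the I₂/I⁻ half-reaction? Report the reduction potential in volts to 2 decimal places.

In the reaction as written the Pt²⁺/Pt couple is reduced (cathode) and I₂/I⁻ is oxidized (anode), so E°cell = E°(Pt²⁺/Pt) − E°(I₂/I⁻).
E°(I₂/I⁻) = E°(cathode) − E°cell = +1.20 − (+0.65) = +0.55 V.

+0.55 V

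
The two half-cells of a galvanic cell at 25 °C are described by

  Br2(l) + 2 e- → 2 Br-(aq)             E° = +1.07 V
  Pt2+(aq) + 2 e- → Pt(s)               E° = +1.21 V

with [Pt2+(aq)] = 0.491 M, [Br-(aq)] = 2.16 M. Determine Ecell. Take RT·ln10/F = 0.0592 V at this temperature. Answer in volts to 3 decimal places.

+0.151 V

The Pt²⁺/Pt couple has the more positive E°, so it is the cathode; Br₂/Br⁻ is the anode.
The standard potential is +1.21 − (+1.07) = +0.14 V and the balanced reaction transfers n = 2 electrons.
Balancing gives Pt2+(aq) + 2 Br-(aq) → Pt(s) + Br2(l); hence Q = 1 / ([Pt2+(aq)]·[Br-(aq)]^2) = 0.437 (log Q = −0.360).
Applying E = E° − (RT ln10/nF)·log Q gives +0.14 − (0.0592/2)(−0.360) = +0.151 V.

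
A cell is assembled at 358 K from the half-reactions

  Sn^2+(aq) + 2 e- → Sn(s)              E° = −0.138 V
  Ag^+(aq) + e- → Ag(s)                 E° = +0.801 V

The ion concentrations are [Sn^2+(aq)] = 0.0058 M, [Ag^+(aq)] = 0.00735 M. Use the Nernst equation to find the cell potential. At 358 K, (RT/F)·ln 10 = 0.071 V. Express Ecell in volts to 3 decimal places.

Ag⁺/Ag is reduced (cathode, E° = +0.801 V) and Sn²⁺/Sn is oxidized (anode).
E°cell = E°cat − E°an = +0.801 − (−0.138) = +0.939 V; n = 2.
The balanced reaction is 2 Ag^+(aq) + Sn(s) → 2 Ag(s) + Sn^2+(aq), so Q = [Sn^2+(aq)] / [Ag^+(aq)]^2 = 107 and log Q = 2.031.
By the Nernst equation, E = +0.939 − (0.071/2)·(2.031) = +0.867 V.

+0.867 V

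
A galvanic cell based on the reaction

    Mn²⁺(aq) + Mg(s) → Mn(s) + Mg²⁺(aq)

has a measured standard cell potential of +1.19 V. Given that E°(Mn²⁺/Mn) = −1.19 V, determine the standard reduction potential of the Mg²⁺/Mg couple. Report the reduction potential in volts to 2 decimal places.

In the reaction as written the Mn²⁺/Mn couple is reduced (cathode) and Mg²⁺/Mg is oxidized (anode), so E°cell = E°(Mn²⁺/Mn) − E°(Mg²⁺/Mg).
E°(Mg²⁺/Mg) = E°(cathode) − E°cell = −1.19 − (+1.19) = −2.38 V.

−2.38 V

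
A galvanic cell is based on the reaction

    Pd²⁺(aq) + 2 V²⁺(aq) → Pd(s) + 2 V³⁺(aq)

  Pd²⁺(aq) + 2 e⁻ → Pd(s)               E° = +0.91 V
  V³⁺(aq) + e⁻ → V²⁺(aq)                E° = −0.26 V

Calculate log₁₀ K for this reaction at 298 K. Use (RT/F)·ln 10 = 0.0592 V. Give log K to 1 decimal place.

The Pd²⁺/Pd couple is reduced (cathode); E°cell = +0.91 − (−0.26) = +1.17 V with n = 2.
At equilibrium E = 0, so log K = nE°cell / 0.0592 = (2)(+1.17) / 0.0592 = 39.5.

log K = 39.5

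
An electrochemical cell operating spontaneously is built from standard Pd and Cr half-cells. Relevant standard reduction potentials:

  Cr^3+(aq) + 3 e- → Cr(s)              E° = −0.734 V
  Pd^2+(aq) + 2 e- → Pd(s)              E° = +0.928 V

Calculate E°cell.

The Pd²⁺/Pd couple has the higher E°, so Pd ion is reduced (cathode) and Cr is oxidized (anode).
E°cell = E°(cathode) − E°(anode) = +0.928 − (−0.734) = +1.662 V.

+1.662 V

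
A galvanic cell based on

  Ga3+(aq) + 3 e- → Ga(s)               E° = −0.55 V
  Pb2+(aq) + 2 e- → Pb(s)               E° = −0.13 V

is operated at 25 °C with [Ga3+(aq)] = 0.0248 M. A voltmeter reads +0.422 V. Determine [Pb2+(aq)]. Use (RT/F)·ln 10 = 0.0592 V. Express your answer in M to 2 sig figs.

Pb²⁺/Pb is the cathode (higher E°); E°cell = −0.13 − (−0.55) = +0.42 V with n = 6.
Since E = E° − (0.0592/n)·log Q, log Q = n(E° − E)/0.0592 = −0.203.
The balanced reaction is 3 Pb2+(aq) + 2 Ga(s) → 3 Pb(s) + 2 Ga3+(aq), so Q = [Ga3+(aq)]^2 / [Pb2+(aq)]^3.
Substituting the known concentrations and solving, log [Pb2+(aq)] = −1.003 and [Pb2+(aq)] = 0.099 M.

0.099 M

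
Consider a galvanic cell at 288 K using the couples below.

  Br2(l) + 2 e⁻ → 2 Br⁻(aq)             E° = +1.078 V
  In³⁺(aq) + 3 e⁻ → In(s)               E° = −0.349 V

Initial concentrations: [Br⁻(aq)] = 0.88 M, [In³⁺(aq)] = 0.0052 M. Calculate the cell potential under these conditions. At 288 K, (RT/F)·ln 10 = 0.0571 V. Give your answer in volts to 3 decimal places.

+1.474 V

Br₂/Br⁻ is reduced (cathode, E° = +1.078 V) and In³⁺/In is oxidized (anode).
E°cell = +1.078 − (−0.349) = +1.427 V, with n = 6 electrons transferred.
For the overall reaction 3 Br2(l) + 2 In(s) → 6 Br⁻(aq) + 2 In³⁺(aq), Q = [Br⁻(aq)]^6·[In³⁺(aq)]^2 = 1.26×10^−5, giving log Q = −4.901.
Applying E = E° − (RT ln10/nF)·log Q gives +1.427 − (0.0571/6)(−4.901) = +1.474 V.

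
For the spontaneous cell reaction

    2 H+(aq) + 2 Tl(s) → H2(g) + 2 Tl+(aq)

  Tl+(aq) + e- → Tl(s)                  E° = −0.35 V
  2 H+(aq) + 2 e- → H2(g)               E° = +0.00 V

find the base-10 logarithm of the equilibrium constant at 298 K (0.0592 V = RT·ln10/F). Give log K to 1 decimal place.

The 2H⁺/H₂ couple is reduced (cathode); E°cell = +0.00 − (−0.35) = +0.35 V with n = 2.
At equilibrium E = 0, so log K = nE°cell / 0.0592 = (2)(+0.35) / 0.0592 = 11.8.

log K = 11.8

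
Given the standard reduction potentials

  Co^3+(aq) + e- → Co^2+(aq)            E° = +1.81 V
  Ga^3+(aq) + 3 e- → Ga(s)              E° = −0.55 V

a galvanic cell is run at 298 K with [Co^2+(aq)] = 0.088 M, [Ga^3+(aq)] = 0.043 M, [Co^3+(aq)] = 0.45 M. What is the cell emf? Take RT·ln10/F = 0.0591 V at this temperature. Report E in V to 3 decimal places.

Since E°(Co³⁺/Co²⁺) > E°(Ga³⁺/Ga), Co³⁺/Co²⁺ serves as the cathode.
E°cell = E°cat − E°an = +1.81 − (−0.55) = +2.36 V; n = 3.
For the overall reaction 3 Co^3+(aq) + Ga(s) → 3 Co^2+(aq) + Ga^3+(aq), Q = ([Co^2+(aq)]^3·[Ga^3+(aq)]) / [Co^3+(aq)]^3 = 0.000322, giving log Q = −3.493.
By the Nernst equation, E = +2.36 − (0.0591/3)·(−3.493) = +2.429 V.

+2.429 V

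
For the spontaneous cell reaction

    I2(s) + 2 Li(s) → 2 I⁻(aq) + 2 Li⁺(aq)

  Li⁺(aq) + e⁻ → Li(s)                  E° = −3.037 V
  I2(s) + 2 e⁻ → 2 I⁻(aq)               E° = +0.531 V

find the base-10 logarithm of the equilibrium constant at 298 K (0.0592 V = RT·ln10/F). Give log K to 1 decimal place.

log K = 120.5

The I₂/I⁻ couple is reduced (cathode); E°cell = +0.531 − (−3.037) = +3.568 V with n = 2.
At equilibrium E = 0, so log K = nE°cell / 0.0592 = (2)(+3.568) / 0.0592 = 120.5.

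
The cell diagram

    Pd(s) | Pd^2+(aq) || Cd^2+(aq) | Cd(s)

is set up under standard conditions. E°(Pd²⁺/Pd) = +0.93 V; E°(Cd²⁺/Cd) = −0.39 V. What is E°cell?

−1.32 V

By convention the left-hand electrode in cell notation is the anode (oxidation) and the right-hand electrode is the cathode (reduction).
E°cell = E°(right) − E°(left) = −0.39 − (+0.93) = −1.32 V.
The negative sign shows that, as written, the cell would require an external voltage to drive the reaction.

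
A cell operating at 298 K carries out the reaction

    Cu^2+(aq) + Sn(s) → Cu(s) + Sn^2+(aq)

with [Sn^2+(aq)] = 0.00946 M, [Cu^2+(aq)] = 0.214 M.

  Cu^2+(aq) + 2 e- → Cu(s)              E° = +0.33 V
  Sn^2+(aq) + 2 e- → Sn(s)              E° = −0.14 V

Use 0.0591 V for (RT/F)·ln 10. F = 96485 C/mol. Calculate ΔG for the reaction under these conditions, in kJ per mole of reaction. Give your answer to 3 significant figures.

−98.4 kJ/mol

E°cell = +0.33 − (−0.14) = +0.47 V; the balanced reaction transfers n = 2 electrons.
Q = [Sn^2+(aq)] / [Cu^2+(aq)] = 0.0442, so log Q = −1.355 and E = +0.47 − (0.0591/2)(−1.355) = +0.5100 V.
Then ΔG = −nFE = −2 × 96485 × +0.5100 J/mol = −98.4 kJ/mol.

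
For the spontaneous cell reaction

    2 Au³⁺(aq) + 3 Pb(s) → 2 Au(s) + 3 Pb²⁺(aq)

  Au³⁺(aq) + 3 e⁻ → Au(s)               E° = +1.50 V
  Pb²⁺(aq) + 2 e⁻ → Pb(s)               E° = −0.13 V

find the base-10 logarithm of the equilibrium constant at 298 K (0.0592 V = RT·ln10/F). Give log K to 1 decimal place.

log K = 165.2

The Au³⁺/Au couple is reduced (cathode); E°cell = +1.50 − (−0.13) = +1.63 V with n = 6.
At equilibrium E = 0, so log K = nE°cell / 0.0592 = (6)(+1.63) / 0.0592 = 165.2.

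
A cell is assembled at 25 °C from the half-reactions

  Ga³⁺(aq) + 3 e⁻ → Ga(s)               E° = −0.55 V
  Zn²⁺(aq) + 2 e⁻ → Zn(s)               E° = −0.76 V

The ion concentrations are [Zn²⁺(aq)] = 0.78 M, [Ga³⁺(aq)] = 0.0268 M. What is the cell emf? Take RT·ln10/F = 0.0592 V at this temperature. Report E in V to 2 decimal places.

The Ga³⁺/Ga couple has the more positive E°, so it is the cathode; Zn²⁺/Zn is the anode.
E°cell = −0.55 − (−0.76) = +0.21 V, with n = 6 electrons transferred.
The balanced reaction is 2 Ga³⁺(aq) + 3 Zn(s) → 2 Ga(s) + 3 Zn²⁺(aq), so Q = [Zn²⁺(aq)]^3 / [Ga³⁺(aq)]^2 = 661 and log Q = 2.820.
E = E° − (0.0592/n)·log Q = +0.21 − (0.0592/6)(2.820) = +0.18 V.

+0.18 V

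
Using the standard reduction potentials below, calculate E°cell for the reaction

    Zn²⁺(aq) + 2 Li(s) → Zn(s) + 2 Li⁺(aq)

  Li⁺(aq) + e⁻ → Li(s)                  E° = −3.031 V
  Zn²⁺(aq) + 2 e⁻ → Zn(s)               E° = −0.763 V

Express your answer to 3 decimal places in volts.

In the reaction as written, Zn²⁺(aq) is reduced (cathode) and Li⁺(aq) is produced by oxidation at the anode.
E°cell = E°(cathode) − E°(anode) = −0.763 − (−3.031) = +2.268 V.

+2.268 V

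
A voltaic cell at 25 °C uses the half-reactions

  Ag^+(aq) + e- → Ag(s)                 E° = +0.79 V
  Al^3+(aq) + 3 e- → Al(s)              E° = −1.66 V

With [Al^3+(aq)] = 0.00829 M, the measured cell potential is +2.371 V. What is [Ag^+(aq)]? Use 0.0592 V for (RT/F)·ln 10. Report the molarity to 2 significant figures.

Ag⁺/Ag is the cathode (higher E°); E°cell = +0.79 − (−1.66) = +2.45 V with n = 3.
Rearranging E = E° − (0.0592/n)·log Q gives log Q = 3(+2.45 − (+2.371))/0.0592 = 4.003.
For 3 Ag^+(aq) + Al(s) → 3 Ag(s) + Al^3+(aq), the reaction quotient is Q = [Al^3+(aq)] / [Ag^+(aq)]^3.
Substituting the known concentrations and solving, log [Ag^+(aq)] = −2.028 and [Ag^+(aq)] = 0.0094 M.

0.0094 M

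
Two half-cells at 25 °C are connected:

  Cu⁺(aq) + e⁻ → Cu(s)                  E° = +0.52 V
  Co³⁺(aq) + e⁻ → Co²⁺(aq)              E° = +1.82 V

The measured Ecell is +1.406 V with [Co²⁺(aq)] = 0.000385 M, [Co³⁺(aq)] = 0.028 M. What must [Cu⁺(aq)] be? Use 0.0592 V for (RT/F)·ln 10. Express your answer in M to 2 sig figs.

1.2 M

The Co³⁺/Co²⁺ couple has the larger reduction potential, so it is the cathode: E°cell = +1.82 − (+0.52) = +1.30 V and n = 1.
Since E = E° − (0.0592/n)·log Q, log Q = n(E° − E)/0.0592 = −1.791.
For Co³⁺(aq) + Cu(s) → Co²⁺(aq) + Cu⁺(aq), the reaction quotient is Q = ([Co²⁺(aq)]·[Cu⁺(aq)]) / [Co³⁺(aq)].
Solving for the unknown gives log [Cu⁺(aq)] = 0.071, so [Cu⁺(aq)] ≈ 1.2 M.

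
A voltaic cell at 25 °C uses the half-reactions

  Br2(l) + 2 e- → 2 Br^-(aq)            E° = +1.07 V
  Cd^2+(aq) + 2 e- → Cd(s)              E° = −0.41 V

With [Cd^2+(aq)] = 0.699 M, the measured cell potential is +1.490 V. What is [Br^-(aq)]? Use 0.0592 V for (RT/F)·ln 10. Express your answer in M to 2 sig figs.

0.81 M

The Br₂/Br⁻ couple has the larger reduction potential, so it is the cathode: E°cell = +1.07 − (−0.41) = +1.48 V and n = 2.
From the Nernst equation, log Q = n(E° − E)/0.0592 = 2·(+1.48 − (+1.490))/0.0592 = −0.338.
For Br2(l) + Cd(s) → 2 Br^-(aq) + Cd^2+(aq), the reaction quotient is Q = [Br^-(aq)]^2·[Cd^2+(aq)].
Substituting the known concentrations and solving, log [Br^-(aq)] = −0.091 and [Br^-(aq)] = 0.81 M.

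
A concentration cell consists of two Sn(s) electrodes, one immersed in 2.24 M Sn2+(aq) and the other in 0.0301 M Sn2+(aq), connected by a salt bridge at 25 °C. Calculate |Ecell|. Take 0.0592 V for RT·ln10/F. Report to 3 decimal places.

For a concentration cell E°cell = 0, since both electrodes use the same couple.
The compartment with the higher Sn2+(aq) concentration (2.24 M) acts as the cathode; ions are reduced there and produced at the dilute (0.0301 M) anode.
With n = 2, Ecell = −(0.0592/2)·log([dilute]/[conc]) = −(0.0592/2)·log(0.0301/2.24) = +0.055 V.

0.055 V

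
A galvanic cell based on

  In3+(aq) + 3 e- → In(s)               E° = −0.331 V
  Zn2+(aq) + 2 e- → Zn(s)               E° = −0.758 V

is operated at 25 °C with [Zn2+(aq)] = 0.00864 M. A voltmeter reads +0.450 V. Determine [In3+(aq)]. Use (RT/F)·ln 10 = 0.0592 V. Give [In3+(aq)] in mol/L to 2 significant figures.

0.012 M

The In³⁺/In couple has the larger reduction potential, so it is the cathode: E°cell = −0.331 − (−0.758) = +0.427 V and n = 6.
Since E = E° − (0.0592/n)·log Q, log Q = n(E° − E)/0.0592 = −2.331.
The balanced reaction is 2 In3+(aq) + 3 Zn(s) → 2 In(s) + 3 Zn2+(aq), so Q = [Zn2+(aq)]^3 / [In3+(aq)]^2.
Substituting the known concentrations and solving, log [In3+(aq)] = −1.930 and [In3+(aq)] = 0.012 M.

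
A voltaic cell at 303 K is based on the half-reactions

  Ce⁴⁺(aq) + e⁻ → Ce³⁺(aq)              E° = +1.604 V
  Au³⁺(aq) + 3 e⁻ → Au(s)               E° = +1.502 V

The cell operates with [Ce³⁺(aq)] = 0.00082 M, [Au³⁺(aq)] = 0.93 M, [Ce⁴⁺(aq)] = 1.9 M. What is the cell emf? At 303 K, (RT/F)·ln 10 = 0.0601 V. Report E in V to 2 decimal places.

+0.30 V

Since E°(Ce⁴⁺/Ce³⁺) > E°(Au³⁺/Au), Ce⁴⁺/Ce³⁺ serves as the cathode.
E°cell = E°cat − E°an = +1.604 − (+1.502) = +0.102 V; n = 3.
For the overall reaction 3 Ce⁴⁺(aq) + Au(s) → 3 Ce³⁺(aq) + Au³⁺(aq), Q = ([Ce³⁺(aq)]^3·[Au³⁺(aq)]) / [Ce⁴⁺(aq)]^3 = 7.48×10^−11, giving log Q = −10.126.
Applying E = E° − (RT ln10/nF)·log Q gives +0.102 − (0.0601/3)(−10.126) = +0.30 V.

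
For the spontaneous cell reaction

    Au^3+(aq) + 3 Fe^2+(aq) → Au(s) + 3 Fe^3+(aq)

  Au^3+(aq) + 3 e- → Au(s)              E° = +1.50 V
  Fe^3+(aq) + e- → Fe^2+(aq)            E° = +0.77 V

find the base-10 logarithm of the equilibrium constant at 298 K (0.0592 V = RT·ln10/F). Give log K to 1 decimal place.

The Au³⁺/Au couple is reduced (cathode); E°cell = +1.50 − (+0.77) = +0.73 V with n = 3.
At equilibrium E = 0, so log K = nE°cell / 0.0592 = (3)(+0.73) / 0.0592 = 37.0.

log K = 37.0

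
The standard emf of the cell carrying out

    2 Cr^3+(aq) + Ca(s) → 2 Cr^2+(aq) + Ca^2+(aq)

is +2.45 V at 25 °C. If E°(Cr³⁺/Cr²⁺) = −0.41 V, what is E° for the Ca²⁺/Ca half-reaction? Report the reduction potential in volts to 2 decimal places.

−2.86 V

In the reaction as written the Cr³⁺/Cr²⁺ couple is reduced (cathode) and Ca²⁺/Ca is oxidized (anode), so E°cell = E°(Cr³⁺/Cr²⁺) − E°(Ca²⁺/Ca).
E°(Ca²⁺/Ca) = E°(cathode) − E°cell = −0.41 − (+2.45) = −2.86 V.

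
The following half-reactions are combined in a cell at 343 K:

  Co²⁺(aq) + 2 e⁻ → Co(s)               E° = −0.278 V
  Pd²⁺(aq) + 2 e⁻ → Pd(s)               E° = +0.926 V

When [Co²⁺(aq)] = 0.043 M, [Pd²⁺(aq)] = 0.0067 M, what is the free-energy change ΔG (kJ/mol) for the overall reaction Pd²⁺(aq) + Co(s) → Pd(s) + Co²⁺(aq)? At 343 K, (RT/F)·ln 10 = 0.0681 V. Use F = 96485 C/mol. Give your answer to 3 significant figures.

−227 kJ/mol

E°cell = +0.926 − (−0.278) = +1.204 V; the balanced reaction transfers n = 2 electrons.
Here Q = [Co²⁺(aq)] / [Pd²⁺(aq)] = 6.42 (log Q = 0.807), giving E = +1.204 − (0.0681/2)·(0.807) = +1.1765 V.
ΔG = −nFE = −(2)(96485)(+1.1765) J/mol = −227 kJ/mol.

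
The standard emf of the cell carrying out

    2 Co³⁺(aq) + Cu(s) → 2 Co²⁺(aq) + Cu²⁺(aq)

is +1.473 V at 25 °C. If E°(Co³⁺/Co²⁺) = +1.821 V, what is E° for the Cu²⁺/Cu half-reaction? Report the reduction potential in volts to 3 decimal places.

In the reaction as written the Co³⁺/Co²⁺ couple is reduced (cathode) and Cu²⁺/Cu is oxidized (anode), so E°cell = E°(Co³⁺/Co²⁺) − E°(Cu²⁺/Cu).
E°(Cu²⁺/Cu) = E°(cathode) − E°cell = +1.821 − (+1.473) = +0.348 V.

+0.348 V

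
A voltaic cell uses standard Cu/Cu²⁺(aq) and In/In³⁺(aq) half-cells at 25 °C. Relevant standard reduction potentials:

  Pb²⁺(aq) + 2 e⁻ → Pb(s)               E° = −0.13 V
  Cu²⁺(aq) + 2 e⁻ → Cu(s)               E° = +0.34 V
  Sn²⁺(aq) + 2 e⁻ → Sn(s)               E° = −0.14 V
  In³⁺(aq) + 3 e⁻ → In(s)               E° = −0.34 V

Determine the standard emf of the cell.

+0.68 V

Of the two couples in this cell, the one with the more positive reduction potential is reduced at the cathode: here that is Cu²⁺/Cu (+0.34 V); In³⁺/In (−0.34 V) is the anode.
E°cell = E°(cathode) − E°(anode) = +0.34 − (−0.34) = +0.68 V.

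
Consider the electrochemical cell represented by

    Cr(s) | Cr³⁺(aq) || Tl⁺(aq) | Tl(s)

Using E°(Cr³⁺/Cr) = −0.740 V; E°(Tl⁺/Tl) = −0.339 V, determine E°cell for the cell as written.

By convention the left-hand electrode in cell notation is the anode (oxidation) and the right-hand electrode is the cathode (reduction).
E°cell = E°(right) − E°(left) = −0.339 − (−0.740) = +0.401 V.

+0.401 V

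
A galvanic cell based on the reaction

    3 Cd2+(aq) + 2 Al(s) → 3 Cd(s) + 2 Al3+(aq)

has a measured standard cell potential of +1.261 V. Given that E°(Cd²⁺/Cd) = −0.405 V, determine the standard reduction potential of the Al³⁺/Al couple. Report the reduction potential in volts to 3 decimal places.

−1.666 V

In the reaction as written the Cd²⁺/Cd couple is reduced (cathode) and Al³⁺/Al is oxidized (anode), so E°cell = E°(Cd²⁺/Cd) − E°(Al³⁺/Al).
E°(Al³⁺/Al) = E°(cathode) − E°cell = −0.405 − (+1.261) = −1.666 V.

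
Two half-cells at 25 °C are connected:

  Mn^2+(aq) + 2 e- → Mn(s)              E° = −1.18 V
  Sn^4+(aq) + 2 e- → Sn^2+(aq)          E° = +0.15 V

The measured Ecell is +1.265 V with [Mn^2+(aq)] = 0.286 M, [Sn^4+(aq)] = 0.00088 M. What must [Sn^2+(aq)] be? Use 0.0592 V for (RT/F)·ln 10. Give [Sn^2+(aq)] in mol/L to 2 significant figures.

0.48 M

With Sn⁴⁺/Sn²⁺ at the cathode and Mn²⁺/Mn at the anode, E°cell = +0.15 − (−1.18) = +1.33 V (n = 2).
From the Nernst equation, log Q = n(E° − E)/0.0592 = 2·(+1.33 − (+1.265))/0.0592 = 2.196.
Balancing electrons gives Sn^4+(aq) + Mn(s) → Sn^2+(aq) + Mn^2+(aq); thus Q = ([Sn^2+(aq)]·[Mn^2+(aq)]) / [Sn^4+(aq)].
Solving for the unknown gives log [Sn^2+(aq)] = −0.316, so [Sn^2+(aq)] ≈ 0.48 M.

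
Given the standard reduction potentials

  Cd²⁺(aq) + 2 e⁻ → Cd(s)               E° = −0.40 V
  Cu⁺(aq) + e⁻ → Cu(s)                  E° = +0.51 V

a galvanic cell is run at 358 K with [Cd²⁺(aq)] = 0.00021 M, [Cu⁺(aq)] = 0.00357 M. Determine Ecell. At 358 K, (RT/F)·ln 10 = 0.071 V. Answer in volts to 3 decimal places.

+0.867 V

Cu⁺/Cu is reduced (cathode, E° = +0.51 V) and Cd²⁺/Cd is oxidized (anode).
The standard potential is +0.51 − (−0.40) = +0.91 V and the balanced reaction transfers n = 2 electrons.
Balancing gives 2 Cu⁺(aq) + Cd(s) → 2 Cu(s) + Cd²⁺(aq); hence Q = [Cd²⁺(aq)] / [Cu⁺(aq)]^2 = 16.5 (log Q = 1.217).
Applying E = E° − (RT ln10/nF)·log Q gives +0.91 − (0.071/2)(1.217) = +0.867 V.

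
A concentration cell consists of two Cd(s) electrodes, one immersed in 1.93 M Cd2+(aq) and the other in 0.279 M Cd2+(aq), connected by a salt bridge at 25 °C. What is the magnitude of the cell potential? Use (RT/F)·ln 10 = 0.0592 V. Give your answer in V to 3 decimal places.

0.025 V

For a concentration cell E°cell = 0, since both electrodes use the same couple.
The compartment with the higher Cd2+(aq) concentration (1.93 M) acts as the cathode; ions are reduced there and produced at the dilute (0.279 M) anode.
With n = 2, Ecell = −(0.0592/2)·log([dilute]/[conc]) = −(0.0592/2)·log(0.279/1.93) = +0.025 V.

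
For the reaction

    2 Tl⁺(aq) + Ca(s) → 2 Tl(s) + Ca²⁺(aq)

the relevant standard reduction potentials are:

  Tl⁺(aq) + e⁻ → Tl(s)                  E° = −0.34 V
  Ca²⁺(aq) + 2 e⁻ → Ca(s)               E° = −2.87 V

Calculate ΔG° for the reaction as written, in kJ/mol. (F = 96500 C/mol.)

In the reaction as written Tl⁺(aq) is reduced, so the Tl⁺/Tl couple is the cathode and Ca²⁺/Ca is the anode.
E°cell = −0.34 − (−2.87) = +2.53 V; balancing electrons gives n = 2.
ΔG° = −nFE°cell = −(2)(96500)(+2.53) J/mol = −488 kJ/mol.

−488 kJ/mol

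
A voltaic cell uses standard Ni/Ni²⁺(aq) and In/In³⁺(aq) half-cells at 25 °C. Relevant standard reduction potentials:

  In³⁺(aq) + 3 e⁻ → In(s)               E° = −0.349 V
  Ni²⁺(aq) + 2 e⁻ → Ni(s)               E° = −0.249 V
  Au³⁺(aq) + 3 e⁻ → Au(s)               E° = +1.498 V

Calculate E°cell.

+0.100 V

Of the two couples in this cell, the one with the more positive reduction potential is reduced at the cathode: here that is Ni²⁺/Ni (−0.249 V); In³⁺/In (−0.349 V) is the anode.
E°cell = E°(cathode) − E°(anode) = −0.249 − (−0.349) = +0.100 V.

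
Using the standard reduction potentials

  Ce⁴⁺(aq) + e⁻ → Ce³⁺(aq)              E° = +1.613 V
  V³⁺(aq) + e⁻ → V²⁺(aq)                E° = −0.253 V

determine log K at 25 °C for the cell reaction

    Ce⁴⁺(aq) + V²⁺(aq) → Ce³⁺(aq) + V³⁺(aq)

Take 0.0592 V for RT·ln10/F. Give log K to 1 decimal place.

log K = 31.5

The Ce⁴⁺/Ce³⁺ couple is reduced (cathode); E°cell = +1.613 − (−0.253) = +1.866 V with n = 1.
At equilibrium E = 0, so log K = nE°cell / 0.0592 = (1)(+1.866) / 0.0592 = 31.5.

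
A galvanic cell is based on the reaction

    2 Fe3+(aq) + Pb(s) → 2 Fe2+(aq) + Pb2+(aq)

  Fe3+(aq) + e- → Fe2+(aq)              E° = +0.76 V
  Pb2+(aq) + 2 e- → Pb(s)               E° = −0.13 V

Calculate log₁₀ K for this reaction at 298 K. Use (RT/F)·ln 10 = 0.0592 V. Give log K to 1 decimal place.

The Fe³⁺/Fe²⁺ couple is reduced (cathode); E°cell = +0.76 − (−0.13) = +0.89 V with n = 2.
At equilibrium E = 0, so log K = nE°cell / 0.0592 = (2)(+0.89) / 0.0592 = 30.1.

log K = 30.1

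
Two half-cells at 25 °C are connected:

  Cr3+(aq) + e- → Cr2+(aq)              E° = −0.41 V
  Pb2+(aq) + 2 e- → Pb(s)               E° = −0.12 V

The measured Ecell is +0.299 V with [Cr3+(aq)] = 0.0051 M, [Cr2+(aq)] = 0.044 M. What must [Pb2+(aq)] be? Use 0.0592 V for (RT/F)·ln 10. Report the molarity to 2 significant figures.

0.027 M

Pb²⁺/Pb is the cathode (higher E°); E°cell = −0.12 − (−0.41) = +0.29 V with n = 2.
Since E = E° − (0.0592/n)·log Q, log Q = n(E° − E)/0.0592 = −0.304.
Balancing electrons gives Pb2+(aq) + 2 Cr2+(aq) → Pb(s) + 2 Cr3+(aq); thus Q = [Cr3+(aq)]^2 / ([Pb2+(aq)]·[Cr2+(aq)]^2).
Solving for the unknown gives log [Pb2+(aq)] = −1.568, so [Pb2+(aq)] ≈ 0.027 M.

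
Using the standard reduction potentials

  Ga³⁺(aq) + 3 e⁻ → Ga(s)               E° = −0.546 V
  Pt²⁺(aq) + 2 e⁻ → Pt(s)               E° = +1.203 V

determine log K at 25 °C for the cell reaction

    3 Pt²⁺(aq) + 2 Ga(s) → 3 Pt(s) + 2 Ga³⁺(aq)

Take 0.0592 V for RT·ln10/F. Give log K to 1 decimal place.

log K = 177.3

The Pt²⁺/Pt couple is reduced (cathode); E°cell = +1.203 − (−0.546) = +1.749 V with n = 6.
At equilibrium E = 0, so log K = nE°cell / 0.0592 = (6)(+1.749) / 0.0592 = 177.3.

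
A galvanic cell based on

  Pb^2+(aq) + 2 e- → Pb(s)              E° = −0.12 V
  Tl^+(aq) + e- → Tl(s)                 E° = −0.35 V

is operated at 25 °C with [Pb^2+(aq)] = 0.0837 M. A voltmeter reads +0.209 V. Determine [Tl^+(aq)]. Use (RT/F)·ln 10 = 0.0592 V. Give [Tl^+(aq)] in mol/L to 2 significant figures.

0.65 M

With Pb²⁺/Pb at the cathode and Tl⁺/Tl at the anode, E°cell = −0.12 − (−0.35) = +0.23 V (n = 2).
Since E = E° − (0.0592/n)·log Q, log Q = n(E° − E)/0.0592 = 0.709.
The balanced reaction is Pb^2+(aq) + 2 Tl(s) → Pb(s) + 2 Tl^+(aq), so Q = [Tl^+(aq)]^2 / [Pb^2+(aq)].
Isolating [Tl^+(aq)] in Q = 10^{0.709} yields log [Tl^+(aq)] = −0.184, i.e. 0.65 M.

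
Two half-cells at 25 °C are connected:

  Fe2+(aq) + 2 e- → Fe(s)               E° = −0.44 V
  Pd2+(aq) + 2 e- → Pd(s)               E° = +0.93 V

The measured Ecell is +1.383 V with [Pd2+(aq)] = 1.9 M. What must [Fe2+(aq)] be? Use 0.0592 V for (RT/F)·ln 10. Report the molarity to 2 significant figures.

Pd²⁺/Pd is the cathode (higher E°); E°cell = +0.93 − (−0.44) = +1.37 V with n = 2.
Since E = E° − (0.0592/n)·log Q, log Q = n(E° − E)/0.0592 = −0.439.
Balancing electrons gives Pd2+(aq) + Fe(s) → Pd(s) + Fe2+(aq); thus Q = [Fe2+(aq)] / [Pd2+(aq)].
Substituting the known concentrations and solving, log [Fe2+(aq)] = −0.160 and [Fe2+(aq)] = 0.69 M.

0.69 M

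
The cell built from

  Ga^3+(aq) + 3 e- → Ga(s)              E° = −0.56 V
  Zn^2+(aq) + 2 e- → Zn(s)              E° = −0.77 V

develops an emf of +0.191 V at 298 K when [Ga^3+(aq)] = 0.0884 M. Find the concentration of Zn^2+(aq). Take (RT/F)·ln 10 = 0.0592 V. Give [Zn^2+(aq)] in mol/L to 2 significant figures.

0.87 M

With Ga³⁺/Ga at the cathode and Zn²⁺/Zn at the anode, E°cell = −0.56 − (−0.77) = +0.21 V (n = 6).
Since E = E° − (0.0592/n)·log Q, log Q = n(E° − E)/0.0592 = 1.926.
Balancing electrons gives 2 Ga^3+(aq) + 3 Zn(s) → 2 Ga(s) + 3 Zn^2+(aq); thus Q = [Zn^2+(aq)]^3 / [Ga^3+(aq)]^2.
Substituting the known concentrations and solving, log [Zn^2+(aq)] = −0.060 and [Zn^2+(aq)] = 0.87 M.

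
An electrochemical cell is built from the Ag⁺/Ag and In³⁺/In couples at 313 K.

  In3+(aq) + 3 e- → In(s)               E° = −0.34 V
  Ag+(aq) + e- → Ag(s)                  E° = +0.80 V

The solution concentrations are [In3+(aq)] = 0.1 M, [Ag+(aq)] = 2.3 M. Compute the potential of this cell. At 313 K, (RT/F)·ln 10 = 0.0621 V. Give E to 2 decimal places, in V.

+1.18 V

Since E°(Ag⁺/Ag) > E°(In³⁺/In), Ag⁺/Ag serves as the cathode.
The standard potential is +0.80 − (−0.34) = +1.14 V and the balanced reaction transfers n = 3 electrons.
For the overall reaction 3 Ag+(aq) + In(s) → 3 Ag(s) + In3+(aq), Q = [In3+(aq)] / [Ag+(aq)]^3 = 0.00822, giving log Q = −2.085.
Applying E = E° − (RT ln10/nF)·log Q gives +1.14 − (0.0621/3)(−2.085) = +1.18 V.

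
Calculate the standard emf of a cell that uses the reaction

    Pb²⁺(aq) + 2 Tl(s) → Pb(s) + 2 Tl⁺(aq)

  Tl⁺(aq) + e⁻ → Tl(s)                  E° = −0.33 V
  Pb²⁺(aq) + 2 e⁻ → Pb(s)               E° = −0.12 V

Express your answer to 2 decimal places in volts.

Pb²⁺(aq) gains electrons, so the Pb²⁺/Pb couple is the cathode; the Tl⁺/Tl couple is the anode.
E°cell = E°(cathode) − E°(anode) = −0.12 − (−0.33) = +0.21 V.
The positive value indicates the reaction is spontaneous as written.

+0.21 V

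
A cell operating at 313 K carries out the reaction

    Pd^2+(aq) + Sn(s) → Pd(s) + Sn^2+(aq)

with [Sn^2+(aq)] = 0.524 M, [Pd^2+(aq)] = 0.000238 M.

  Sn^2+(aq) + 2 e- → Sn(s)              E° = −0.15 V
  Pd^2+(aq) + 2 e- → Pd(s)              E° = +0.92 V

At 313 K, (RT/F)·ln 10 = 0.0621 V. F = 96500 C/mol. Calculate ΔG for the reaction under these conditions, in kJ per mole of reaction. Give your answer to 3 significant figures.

The standard cell potential is +0.92 − (−0.15) = +1.07 V, with n = 2 electrons in the balanced equation.
Q = [Sn^2+(aq)] / [Pd^2+(aq)] = 2.2×10^3, so log Q = 3.343 and E = +1.07 − (0.0621/2)(3.343) = +0.9662 V.
ΔG = −nFE = −(2)(96500)(+0.9662) J/mol = −186 kJ/mol.

−186 kJ/mol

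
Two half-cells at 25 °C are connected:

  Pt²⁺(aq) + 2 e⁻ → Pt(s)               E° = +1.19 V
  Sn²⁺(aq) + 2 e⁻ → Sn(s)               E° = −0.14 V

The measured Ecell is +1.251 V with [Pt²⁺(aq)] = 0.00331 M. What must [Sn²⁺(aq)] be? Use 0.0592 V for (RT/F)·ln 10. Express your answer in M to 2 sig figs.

Pt²⁺/Pt is the cathode (higher E°); E°cell = +1.19 − (−0.14) = +1.33 V with n = 2.
Since E = E° − (0.0592/n)·log Q, log Q = n(E° − E)/0.0592 = 2.669.
The balanced reaction is Pt²⁺(aq) + Sn(s) → Pt(s) + Sn²⁺(aq), so Q = [Sn²⁺(aq)] / [Pt²⁺(aq)].
Substituting the known concentrations and solving, log [Sn²⁺(aq)] = 0.189 and [Sn²⁺(aq)] = 1.5 M.

1.5 M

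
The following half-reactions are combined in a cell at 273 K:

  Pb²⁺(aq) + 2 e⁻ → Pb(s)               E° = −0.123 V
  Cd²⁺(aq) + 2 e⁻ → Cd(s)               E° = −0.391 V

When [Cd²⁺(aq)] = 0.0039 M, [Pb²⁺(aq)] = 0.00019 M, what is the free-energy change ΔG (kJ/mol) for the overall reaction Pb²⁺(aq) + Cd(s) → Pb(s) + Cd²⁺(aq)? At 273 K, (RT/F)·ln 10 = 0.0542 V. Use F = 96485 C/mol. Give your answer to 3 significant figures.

E°cell = −0.123 − (−0.391) = +0.268 V; the balanced reaction transfers n = 2 electrons.
Here Q = [Cd²⁺(aq)] / [Pb²⁺(aq)] = 20.5 (log Q = 1.312), giving E = +0.268 − (0.0542/2)·(1.312) = +0.2324 V.
ΔG = −nFE = −(2)(96485)(+0.2324) J/mol = −44.8 kJ/mol.

−44.8 kJ/mol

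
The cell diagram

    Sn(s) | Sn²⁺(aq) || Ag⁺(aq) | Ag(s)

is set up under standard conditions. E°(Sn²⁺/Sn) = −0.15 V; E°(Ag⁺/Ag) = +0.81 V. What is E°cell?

By convention the left-hand electrode in cell notation is the anode (oxidation) and the right-hand electrode is the cathode (reduction).
E°cell = E°(right) − E°(left) = +0.81 − (−0.15) = +0.96 V.

+0.96 V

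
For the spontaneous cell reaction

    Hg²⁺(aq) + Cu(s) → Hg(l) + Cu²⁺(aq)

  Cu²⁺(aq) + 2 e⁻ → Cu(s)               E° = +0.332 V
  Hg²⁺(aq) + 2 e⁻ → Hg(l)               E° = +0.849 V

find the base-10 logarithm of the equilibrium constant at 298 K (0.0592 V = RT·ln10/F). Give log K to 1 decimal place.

log K = 17.5

The Hg²⁺/Hg couple is reduced (cathode); E°cell = +0.849 − (+0.332) = +0.517 V with n = 2.
At equilibrium E = 0, so log K = nE°cell / 0.0592 = (2)(+0.517) / 0.0592 = 17.5.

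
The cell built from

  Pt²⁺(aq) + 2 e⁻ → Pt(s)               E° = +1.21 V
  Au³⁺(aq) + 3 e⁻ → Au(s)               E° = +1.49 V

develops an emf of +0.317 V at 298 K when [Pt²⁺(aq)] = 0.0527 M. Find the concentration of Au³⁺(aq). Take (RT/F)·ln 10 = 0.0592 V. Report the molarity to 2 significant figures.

Au³⁺/Au is the cathode (higher E°); E°cell = +1.49 − (+1.21) = +0.28 V with n = 6.
From the Nernst equation, log Q = n(E° − E)/0.0592 = 6·(+0.28 − (+0.317))/0.0592 = −3.750.
Balancing electrons gives 2 Au³⁺(aq) + 3 Pt(s) → 2 Au(s) + 3 Pt²⁺(aq); thus Q = [Pt²⁺(aq)]^3 / [Au³⁺(aq)]^2.
Substituting the known concentrations and solving, log [Au³⁺(aq)] = −0.042 and [Au³⁺(aq)] = 0.91 M.

0.91 M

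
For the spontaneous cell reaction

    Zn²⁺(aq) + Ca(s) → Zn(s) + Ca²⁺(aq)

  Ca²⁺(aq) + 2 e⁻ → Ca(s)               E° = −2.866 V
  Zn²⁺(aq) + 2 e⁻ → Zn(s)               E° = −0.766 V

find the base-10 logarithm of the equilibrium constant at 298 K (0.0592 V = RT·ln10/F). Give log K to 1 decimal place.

log K = 70.9

The Zn²⁺/Zn couple is reduced (cathode); E°cell = −0.766 − (−2.866) = +2.100 V with n = 2.
At equilibrium E = 0, so log K = nE°cell / 0.0592 = (2)(+2.100) / 0.0592 = 70.9.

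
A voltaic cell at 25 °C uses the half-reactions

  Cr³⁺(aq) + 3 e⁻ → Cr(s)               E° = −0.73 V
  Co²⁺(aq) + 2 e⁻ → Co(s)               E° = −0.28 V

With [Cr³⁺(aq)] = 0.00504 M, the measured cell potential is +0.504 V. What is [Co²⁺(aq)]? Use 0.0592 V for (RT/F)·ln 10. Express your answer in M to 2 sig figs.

2.0 M

Co²⁺/Co is the cathode (higher E°); E°cell = −0.28 − (−0.73) = +0.45 V with n = 6.
Since E = E° − (0.0592/n)·log Q, log Q = n(E° − E)/0.0592 = −5.473.
Balancing electrons gives 3 Co²⁺(aq) + 2 Cr(s) → 3 Co(s) + 2 Cr³⁺(aq); thus Q = [Cr³⁺(aq)]^2 / [Co²⁺(aq)]^3.
Isolating [Co²⁺(aq)] in Q = 10^{−5.473} yields log [Co²⁺(aq)] = 0.293, i.e. 2.0 M.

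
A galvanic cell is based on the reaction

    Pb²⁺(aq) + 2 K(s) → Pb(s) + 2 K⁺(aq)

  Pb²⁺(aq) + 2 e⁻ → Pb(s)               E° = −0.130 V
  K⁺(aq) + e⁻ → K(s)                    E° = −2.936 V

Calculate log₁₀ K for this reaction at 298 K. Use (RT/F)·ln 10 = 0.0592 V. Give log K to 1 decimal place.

The Pb²⁺/Pb couple is reduced (cathode); E°cell = −0.130 − (−2.936) = +2.806 V with n = 2.
At equilibrium E = 0, so log K = nE°cell / 0.0592 = (2)(+2.806) / 0.0592 = 94.8.

log K = 94.8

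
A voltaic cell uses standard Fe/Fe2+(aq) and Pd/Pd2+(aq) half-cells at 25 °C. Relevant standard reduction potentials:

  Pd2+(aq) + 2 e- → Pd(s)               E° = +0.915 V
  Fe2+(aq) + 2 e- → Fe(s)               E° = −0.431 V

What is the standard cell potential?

Of the two couples in this cell, the one with the more positive reduction potential is reduced at the cathode: here that is Pd²⁺/Pd (+0.915 V); Fe²⁺/Fe (−0.431 V) is the anode.
E°cell = E°(cathode) − E°(anode) = +0.915 − (−0.431) = +1.346 V.

+1.346 V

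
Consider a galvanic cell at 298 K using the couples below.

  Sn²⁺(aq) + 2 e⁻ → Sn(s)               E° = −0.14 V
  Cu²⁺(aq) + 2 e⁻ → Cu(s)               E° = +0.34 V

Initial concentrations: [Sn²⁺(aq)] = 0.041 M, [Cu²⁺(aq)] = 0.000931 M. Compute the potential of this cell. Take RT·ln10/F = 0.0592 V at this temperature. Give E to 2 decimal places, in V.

The Cu²⁺/Cu couple has the more positive E°, so it is the cathode; Sn²⁺/Sn is the anode.
The standard potential is +0.34 − (−0.14) = +0.48 V and the balanced reaction transfers n = 2 electrons.
Balancing gives Cu²⁺(aq) + Sn(s) → Cu(s) + Sn²⁺(aq); hence Q = [Sn²⁺(aq)] / [Cu²⁺(aq)] = 44 (log Q = 1.644).
By the Nernst equation, E = +0.48 − (0.0592/2)·(1.644) = +0.43 V.

+0.43 V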